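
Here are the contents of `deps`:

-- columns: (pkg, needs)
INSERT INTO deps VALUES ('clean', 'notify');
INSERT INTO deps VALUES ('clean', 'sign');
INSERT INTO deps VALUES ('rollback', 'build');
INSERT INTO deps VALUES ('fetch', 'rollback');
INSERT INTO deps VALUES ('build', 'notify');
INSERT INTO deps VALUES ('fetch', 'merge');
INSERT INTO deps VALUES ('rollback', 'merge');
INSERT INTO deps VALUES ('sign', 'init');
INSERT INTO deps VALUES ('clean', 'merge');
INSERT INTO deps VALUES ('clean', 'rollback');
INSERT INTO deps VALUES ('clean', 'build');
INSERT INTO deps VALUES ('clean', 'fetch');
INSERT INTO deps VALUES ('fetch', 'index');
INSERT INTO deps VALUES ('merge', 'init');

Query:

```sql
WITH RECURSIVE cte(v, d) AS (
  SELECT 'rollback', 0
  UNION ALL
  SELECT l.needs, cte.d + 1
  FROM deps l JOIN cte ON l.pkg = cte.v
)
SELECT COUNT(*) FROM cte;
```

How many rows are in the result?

5

Base: (rollback, d=0).
Iteration 1: edges from {rollback} -> (build, d=1), (merge, d=1).
Iteration 2: edges from {build,merge} -> (init, d=2), (notify, d=2).
Iteration 3: no outgoing edges from {init,notify}; recursion stops.
Total rows emitted: 5.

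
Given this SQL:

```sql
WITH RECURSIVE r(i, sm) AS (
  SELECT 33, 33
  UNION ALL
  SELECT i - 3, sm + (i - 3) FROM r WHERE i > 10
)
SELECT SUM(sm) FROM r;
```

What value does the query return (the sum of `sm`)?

1125

Base: i=33, sm=33.
Iteration 1: 33 > 10 holds -> i = 33 - 3 = 30, sm = 33 + 30 = 63.
Iteration 2: 30 > 10 holds -> i = 30 - 3 = 27, sm = 63 + 27 = 90.
Iteration 3: 27 > 10 holds -> i = 27 - 3 = 24, sm = 90 + 24 = 114.
Iteration 4: 24 > 10 holds -> i = 24 - 3 = 21, sm = 114 + 21 = 135.
Iteration 5: 21 > 10 holds -> i = 21 - 3 = 18, sm = 135 + 18 = 153.
Iteration 6: 18 > 10 holds -> i = 18 - 3 = 15, sm = 153 + 15 = 168.
Iteration 7: 15 > 10 holds -> i = 15 - 3 = 12, sm = 168 + 12 = 180.
Iteration 8: 12 > 10 holds -> i = 12 - 3 = 9, sm = 180 + 9 = 189.
Iteration 9: 9 > 10 fails; recursion stops.
SUM(sm) = 33 + 63 + 90 + 114 + 135 + 153 + 168 + 180 + 189 = 1125.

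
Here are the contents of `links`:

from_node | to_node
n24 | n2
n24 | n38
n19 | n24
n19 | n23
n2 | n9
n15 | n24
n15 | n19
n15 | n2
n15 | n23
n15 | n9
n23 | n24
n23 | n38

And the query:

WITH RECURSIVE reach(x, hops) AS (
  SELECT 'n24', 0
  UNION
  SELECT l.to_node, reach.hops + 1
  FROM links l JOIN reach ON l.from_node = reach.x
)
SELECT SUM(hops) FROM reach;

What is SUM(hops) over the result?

4

Base: (n24, hops=0).
Iteration 1: edges from {n24} -> (n2, hops=1), (n38, hops=1).
Iteration 2: edges from {n2,n38} -> (n9, hops=2).
Iteration 3: no outgoing edges from {n9}; recursion stops.
SUM(hops) = 0 + 1 + 1 + 2 = 4.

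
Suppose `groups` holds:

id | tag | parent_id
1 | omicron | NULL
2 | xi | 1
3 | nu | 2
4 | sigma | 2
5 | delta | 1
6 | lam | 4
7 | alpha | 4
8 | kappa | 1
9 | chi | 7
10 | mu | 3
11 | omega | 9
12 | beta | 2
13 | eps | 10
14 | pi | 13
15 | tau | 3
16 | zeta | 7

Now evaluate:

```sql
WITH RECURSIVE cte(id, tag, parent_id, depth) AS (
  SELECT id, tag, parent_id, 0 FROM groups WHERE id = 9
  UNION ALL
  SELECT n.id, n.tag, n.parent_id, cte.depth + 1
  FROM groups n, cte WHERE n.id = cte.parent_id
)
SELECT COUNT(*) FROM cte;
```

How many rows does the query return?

Base: id=9 (chi), parent_id=7, depth 0.
Iteration 1: join on id=7 -> alpha (id 7, parent_id=4, depth 1).
Iteration 2: join on id=4 -> sigma (id 4, parent_id=2, depth 2).
Iteration 3: join on id=2 -> xi (id 2, parent_id=1, depth 3).
Iteration 4: join on id=1 -> omicron (id 1, parent_id=NULL, depth 4).
Iteration 5: parent_id is NULL; no match; recursion stops.
Total rows emitted: 5.

5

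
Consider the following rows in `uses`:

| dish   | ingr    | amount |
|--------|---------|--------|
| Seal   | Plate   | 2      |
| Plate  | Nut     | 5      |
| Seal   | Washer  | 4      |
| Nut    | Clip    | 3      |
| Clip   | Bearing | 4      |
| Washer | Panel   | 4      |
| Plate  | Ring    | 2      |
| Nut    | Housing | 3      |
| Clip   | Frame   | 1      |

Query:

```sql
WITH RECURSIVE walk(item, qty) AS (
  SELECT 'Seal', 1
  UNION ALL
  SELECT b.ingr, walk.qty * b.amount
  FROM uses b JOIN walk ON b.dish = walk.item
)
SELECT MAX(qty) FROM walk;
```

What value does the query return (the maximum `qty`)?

120

Base: (Seal, qty=1).
Iteration 1: components of {Seal} -> Plate = 1*2 = 2, Washer = 1*4 = 4.
Iteration 2: components of {Plate,Washer} -> Nut = 2*5 = 10, Panel = 4*4 = 16, Ring = 2*2 = 4.
Iteration 3: components of {Nut,Panel,Ring} -> Clip = 10*3 = 30, Housing = 10*3 = 30.
Iteration 4: components of {Clip,Housing} -> Bearing = 30*4 = 120, Frame = 30*1 = 30.
Iteration 5: no further components; recursion stops.
qty values: 1, 2, 4, 10, 4, 16, 30, 30, 120, 30; the maximum is 120.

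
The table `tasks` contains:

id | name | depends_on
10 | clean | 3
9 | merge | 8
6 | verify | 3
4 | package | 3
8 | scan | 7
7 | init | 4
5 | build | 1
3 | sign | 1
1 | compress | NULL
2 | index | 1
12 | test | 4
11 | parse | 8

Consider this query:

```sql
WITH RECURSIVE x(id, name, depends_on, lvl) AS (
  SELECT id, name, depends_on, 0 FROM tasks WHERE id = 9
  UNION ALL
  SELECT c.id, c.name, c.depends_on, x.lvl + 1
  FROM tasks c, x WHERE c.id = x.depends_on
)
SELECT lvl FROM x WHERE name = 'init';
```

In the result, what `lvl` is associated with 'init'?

Base: id=9 (merge), depends_on=8, lvl 0.
Iteration 1: join on id=8 -> scan (id 8, depends_on=7, lvl 1).
Iteration 2: join on id=7 -> init (id 7, depends_on=4, lvl 2).
Iteration 3: join on id=4 -> package (id 4, depends_on=3, lvl 3).
Iteration 4: join on id=3 -> sign (id 3, depends_on=1, lvl 4).
Iteration 5: join on id=1 -> compress (id 1, depends_on=NULL, lvl 5).
Iteration 6: depends_on is NULL; no match; recursion stops.

2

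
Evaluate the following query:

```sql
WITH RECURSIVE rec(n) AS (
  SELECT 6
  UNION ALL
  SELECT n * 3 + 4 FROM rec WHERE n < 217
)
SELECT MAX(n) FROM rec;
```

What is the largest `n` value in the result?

Base: n=6.
Iteration 1: 6 < 217 holds -> n = 6 * 3 + 4 = 22.
Iteration 2: 22 < 217 holds -> n = 22 * 3 + 4 = 70.
Iteration 3: 70 < 217 holds -> n = 70 * 3 + 4 = 214.
Iteration 4: 214 < 217 holds -> n = 214 * 3 + 4 = 646.
Iteration 5: 646 < 217 fails; recursion stops.
n values: 6, 22, 70, 214, 646; the maximum is 646.

646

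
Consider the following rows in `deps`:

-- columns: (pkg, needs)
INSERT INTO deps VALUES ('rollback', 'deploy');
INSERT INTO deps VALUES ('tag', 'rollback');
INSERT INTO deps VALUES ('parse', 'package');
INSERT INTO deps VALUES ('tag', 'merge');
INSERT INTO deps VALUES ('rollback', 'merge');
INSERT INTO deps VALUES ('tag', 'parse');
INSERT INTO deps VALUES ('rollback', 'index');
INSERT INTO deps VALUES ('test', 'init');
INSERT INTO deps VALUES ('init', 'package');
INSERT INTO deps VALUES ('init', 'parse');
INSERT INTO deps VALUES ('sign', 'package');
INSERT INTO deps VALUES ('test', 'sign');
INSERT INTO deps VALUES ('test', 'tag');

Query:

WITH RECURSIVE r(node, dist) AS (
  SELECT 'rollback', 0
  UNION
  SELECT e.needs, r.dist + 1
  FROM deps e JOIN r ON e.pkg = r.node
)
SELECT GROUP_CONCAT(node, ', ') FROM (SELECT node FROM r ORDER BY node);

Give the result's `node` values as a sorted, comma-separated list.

Base: (rollback, dist=0).
Iteration 1: edges from {rollback} -> (deploy, dist=1), (index, dist=1), (merge, dist=1).
Iteration 2: no outgoing edges from {deploy,index,merge}; recursion stops.

deploy, index, merge, rollback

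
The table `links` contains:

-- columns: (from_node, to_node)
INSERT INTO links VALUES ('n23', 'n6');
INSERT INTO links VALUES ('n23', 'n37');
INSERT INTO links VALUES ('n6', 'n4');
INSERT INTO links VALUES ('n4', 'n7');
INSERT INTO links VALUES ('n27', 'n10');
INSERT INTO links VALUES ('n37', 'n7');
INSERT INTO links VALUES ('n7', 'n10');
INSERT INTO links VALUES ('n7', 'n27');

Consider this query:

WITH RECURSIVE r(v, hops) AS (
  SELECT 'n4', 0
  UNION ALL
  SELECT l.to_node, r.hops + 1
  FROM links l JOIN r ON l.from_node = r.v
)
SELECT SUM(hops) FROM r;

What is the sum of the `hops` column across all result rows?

Base: (n4, hops=0).
Iteration 1: edges from {n4} -> (n7, hops=1).
Iteration 2: edges from {n7} -> (n10, hops=2), (n27, hops=2).
Iteration 3: edges from {n10,n27} -> (n10, hops=3).
Iteration 4: no outgoing edges from {n10}; recursion stops.
SUM(hops) = 0 + 1 + 2 + 2 + 3 = 8.

8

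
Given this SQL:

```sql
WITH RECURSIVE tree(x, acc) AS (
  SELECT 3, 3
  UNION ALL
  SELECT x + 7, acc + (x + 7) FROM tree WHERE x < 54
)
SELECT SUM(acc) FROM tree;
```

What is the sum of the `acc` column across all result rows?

Base: x=3, acc=3.
Iteration 1: 3 < 54 holds -> x = 3 + 7 = 10, acc = 3 + 10 = 13.
Iteration 2: 10 < 54 holds -> x = 10 + 7 = 17, acc = 13 + 17 = 30.
Iteration 3: 17 < 54 holds -> x = 17 + 7 = 24, acc = 30 + 24 = 54.
Iteration 4: 24 < 54 holds -> x = 24 + 7 = 31, acc = 54 + 31 = 85.
Iteration 5: 31 < 54 holds -> x = 31 + 7 = 38, acc = 85 + 38 = 123.
Iteration 6: 38 < 54 holds -> x = 38 + 7 = 45, acc = 123 + 45 = 168.
Iteration 7: 45 < 54 holds -> x = 45 + 7 = 52, acc = 168 + 52 = 220.
Iteration 8: 52 < 54 holds -> x = 52 + 7 = 59, acc = 220 + 59 = 279.
Iteration 9: 59 < 54 fails; recursion stops.
SUM(acc) = 3 + 13 + 30 + 54 + 85 + 123 + 168 + 220 + 279 = 975.

975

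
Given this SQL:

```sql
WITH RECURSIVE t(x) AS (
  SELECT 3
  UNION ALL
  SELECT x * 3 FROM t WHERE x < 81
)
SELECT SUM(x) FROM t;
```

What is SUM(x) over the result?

120

Base: x=3.
Iteration 1: 3 < 81 holds -> x = 3 * 3 = 9.
Iteration 2: 9 < 81 holds -> x = 9 * 3 = 27.
Iteration 3: 27 < 81 holds -> x = 27 * 3 = 81.
Iteration 4: 81 < 81 fails; recursion stops.
SUM(x) = 3 + 9 + 27 + 81 = 120.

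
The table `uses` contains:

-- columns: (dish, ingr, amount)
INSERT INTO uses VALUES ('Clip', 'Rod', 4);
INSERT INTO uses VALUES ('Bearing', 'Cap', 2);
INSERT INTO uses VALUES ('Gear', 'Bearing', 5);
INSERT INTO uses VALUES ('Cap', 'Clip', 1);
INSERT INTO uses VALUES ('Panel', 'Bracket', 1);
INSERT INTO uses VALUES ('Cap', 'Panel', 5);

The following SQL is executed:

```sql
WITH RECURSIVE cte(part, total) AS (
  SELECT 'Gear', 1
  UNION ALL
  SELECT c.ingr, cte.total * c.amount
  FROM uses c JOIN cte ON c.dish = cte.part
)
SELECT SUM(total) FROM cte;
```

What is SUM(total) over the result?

166

Base: (Gear, total=1).
Iteration 1: components of {Gear} -> Bearing = 1*5 = 5.
Iteration 2: components of {Bearing} -> Cap = 5*2 = 10.
Iteration 3: components of {Cap} -> Clip = 10*1 = 10, Panel = 10*5 = 50.
Iteration 4: components of {Clip,Panel} -> Bracket = 50*1 = 50, Rod = 10*4 = 40.
Iteration 5: no further components; recursion stops.
SUM(total) = 1 + 5 + 10 + 50 + 10 + 50 + 40 = 166.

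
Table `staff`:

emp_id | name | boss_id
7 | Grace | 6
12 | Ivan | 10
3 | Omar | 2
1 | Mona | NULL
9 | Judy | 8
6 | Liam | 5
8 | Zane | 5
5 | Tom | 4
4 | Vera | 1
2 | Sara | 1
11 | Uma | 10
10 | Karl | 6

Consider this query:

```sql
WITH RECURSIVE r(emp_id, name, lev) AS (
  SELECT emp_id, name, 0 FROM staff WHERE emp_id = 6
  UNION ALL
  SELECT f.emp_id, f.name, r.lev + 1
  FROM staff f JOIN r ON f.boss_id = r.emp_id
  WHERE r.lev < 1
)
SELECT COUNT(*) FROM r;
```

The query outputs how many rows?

3

Base: emp_id=6 (Liam) at lev 0.
Iteration 1: rows with boss_id in {6} -> Grace (id 7, lev 1), Karl (id 10, lev 1).
Iteration 2: lev < 1 fails for all current rows; recursion stops.
Total rows emitted: 3.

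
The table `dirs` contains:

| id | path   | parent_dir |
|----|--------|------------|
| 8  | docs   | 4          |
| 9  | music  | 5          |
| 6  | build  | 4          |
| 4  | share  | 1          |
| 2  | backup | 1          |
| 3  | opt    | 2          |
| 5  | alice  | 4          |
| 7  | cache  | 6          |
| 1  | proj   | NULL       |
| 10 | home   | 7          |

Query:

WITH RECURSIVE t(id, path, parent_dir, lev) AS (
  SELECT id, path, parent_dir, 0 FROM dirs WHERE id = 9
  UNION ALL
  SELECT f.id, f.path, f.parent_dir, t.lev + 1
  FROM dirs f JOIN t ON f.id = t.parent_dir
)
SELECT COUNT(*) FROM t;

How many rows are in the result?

Base: id=9 (music), parent_dir=5, lev 0.
Iteration 1: join on id=5 -> alice (id 5, parent_dir=4, lev 1).
Iteration 2: join on id=4 -> share (id 4, parent_dir=1, lev 2).
Iteration 3: join on id=1 -> proj (id 1, parent_dir=NULL, lev 3).
Iteration 4: parent_dir is NULL; no match; recursion stops.
Total rows emitted: 4.

4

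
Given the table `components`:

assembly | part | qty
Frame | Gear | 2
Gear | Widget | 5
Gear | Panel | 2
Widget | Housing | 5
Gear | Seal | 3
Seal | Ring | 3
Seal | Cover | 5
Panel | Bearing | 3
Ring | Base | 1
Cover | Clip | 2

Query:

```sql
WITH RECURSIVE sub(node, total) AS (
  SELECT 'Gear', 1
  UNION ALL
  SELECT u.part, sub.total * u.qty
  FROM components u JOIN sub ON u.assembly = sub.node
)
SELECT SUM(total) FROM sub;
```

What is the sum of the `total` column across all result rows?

105

Base: (Gear, total=1).
Iteration 1: components of {Gear} -> Panel = 1*2 = 2, Seal = 1*3 = 3, Widget = 1*5 = 5.
Iteration 2: components of {Panel,Seal,Widget} -> Bearing = 2*3 = 6, Cover = 3*5 = 15, Housing = 5*5 = 25, Ring = 3*3 = 9.
Iteration 3: components of {Bearing,Cover,Housing,Ring} -> Base = 9*1 = 9, Clip = 15*2 = 30.
Iteration 4: no further components; recursion stops.
SUM(total) = 1 + 5 + 2 + 3 + 25 + 6 + 9 + 15 + 9 + 30 = 105.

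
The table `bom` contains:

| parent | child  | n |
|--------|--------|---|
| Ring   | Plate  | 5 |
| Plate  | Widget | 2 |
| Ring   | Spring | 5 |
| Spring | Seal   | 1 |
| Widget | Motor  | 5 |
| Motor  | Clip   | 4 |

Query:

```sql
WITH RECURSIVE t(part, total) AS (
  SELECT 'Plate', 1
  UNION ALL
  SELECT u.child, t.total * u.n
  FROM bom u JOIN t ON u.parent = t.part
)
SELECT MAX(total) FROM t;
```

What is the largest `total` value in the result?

Base: (Plate, total=1).
Iteration 1: components of {Plate} -> Widget = 1*2 = 2.
Iteration 2: components of {Widget} -> Motor = 2*5 = 10.
Iteration 3: components of {Motor} -> Clip = 10*4 = 40.
Iteration 4: no further components; recursion stops.
total values: 1, 2, 10, 40; the maximum is 40.

40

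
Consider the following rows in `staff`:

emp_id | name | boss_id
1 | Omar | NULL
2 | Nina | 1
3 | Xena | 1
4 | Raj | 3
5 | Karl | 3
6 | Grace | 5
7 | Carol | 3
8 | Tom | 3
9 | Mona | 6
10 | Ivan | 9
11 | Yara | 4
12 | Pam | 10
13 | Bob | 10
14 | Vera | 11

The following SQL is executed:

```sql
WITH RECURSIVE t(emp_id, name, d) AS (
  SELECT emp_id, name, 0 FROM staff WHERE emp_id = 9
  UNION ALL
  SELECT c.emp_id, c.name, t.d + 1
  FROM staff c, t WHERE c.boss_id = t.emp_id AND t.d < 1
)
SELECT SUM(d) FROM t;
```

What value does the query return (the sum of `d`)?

Base: emp_id=9 (Mona) at d 0.
Iteration 1: rows with boss_id in {9} -> Ivan (id 10, d 1).
Iteration 2: d < 1 fails for all current rows; recursion stops.
SUM(d) = 0 + 1 = 1.

1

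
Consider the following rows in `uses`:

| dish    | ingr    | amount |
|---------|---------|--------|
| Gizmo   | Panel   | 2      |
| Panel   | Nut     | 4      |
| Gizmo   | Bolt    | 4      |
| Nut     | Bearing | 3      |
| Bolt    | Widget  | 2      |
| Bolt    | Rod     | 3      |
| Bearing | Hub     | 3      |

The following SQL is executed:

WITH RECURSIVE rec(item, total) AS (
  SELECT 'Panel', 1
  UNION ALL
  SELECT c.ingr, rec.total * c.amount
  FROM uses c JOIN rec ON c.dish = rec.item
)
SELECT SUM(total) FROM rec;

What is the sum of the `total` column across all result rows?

Base: (Panel, total=1).
Iteration 1: components of {Panel} -> Nut = 1*4 = 4.
Iteration 2: components of {Nut} -> Bearing = 4*3 = 12.
Iteration 3: components of {Bearing} -> Hub = 12*3 = 36.
Iteration 4: no further components; recursion stops.
SUM(total) = 1 + 4 + 12 + 36 = 53.

53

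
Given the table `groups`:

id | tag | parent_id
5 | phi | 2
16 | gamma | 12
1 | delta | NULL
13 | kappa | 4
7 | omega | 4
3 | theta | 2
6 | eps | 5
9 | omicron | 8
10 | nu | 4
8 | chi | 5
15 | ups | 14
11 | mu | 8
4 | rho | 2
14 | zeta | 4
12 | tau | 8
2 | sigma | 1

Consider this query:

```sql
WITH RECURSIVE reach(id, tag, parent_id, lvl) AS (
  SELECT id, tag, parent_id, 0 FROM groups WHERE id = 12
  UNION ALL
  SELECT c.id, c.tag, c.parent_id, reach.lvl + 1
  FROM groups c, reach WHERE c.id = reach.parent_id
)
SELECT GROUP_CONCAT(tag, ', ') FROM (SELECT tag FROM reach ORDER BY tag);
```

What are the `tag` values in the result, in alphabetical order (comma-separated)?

Base: id=12 (tau), parent_id=8, lvl 0.
Iteration 1: join on id=8 -> chi (id 8, parent_id=5, lvl 1).
Iteration 2: join on id=5 -> phi (id 5, parent_id=2, lvl 2).
Iteration 3: join on id=2 -> sigma (id 2, parent_id=1, lvl 3).
Iteration 4: join on id=1 -> delta (id 1, parent_id=NULL, lvl 4).
Iteration 5: parent_id is NULL; no match; recursion stops.

chi, delta, phi, sigma, tau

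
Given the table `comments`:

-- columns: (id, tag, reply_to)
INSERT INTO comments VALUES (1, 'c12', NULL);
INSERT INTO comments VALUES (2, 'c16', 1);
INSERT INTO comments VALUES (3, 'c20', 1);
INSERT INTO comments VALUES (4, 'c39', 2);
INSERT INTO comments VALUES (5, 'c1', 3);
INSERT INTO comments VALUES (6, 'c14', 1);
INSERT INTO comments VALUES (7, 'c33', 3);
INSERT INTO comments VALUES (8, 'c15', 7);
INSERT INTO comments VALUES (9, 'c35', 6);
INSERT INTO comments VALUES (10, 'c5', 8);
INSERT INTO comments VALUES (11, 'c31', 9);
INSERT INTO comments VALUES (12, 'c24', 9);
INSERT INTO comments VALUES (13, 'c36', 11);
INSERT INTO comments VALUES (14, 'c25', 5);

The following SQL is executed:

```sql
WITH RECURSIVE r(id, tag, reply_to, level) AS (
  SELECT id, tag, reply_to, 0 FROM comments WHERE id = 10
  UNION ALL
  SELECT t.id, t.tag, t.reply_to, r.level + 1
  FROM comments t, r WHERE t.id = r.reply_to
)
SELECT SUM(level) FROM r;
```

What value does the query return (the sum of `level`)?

Base: id=10 (c5), reply_to=8, level 0.
Iteration 1: join on id=8 -> c15 (id 8, reply_to=7, level 1).
Iteration 2: join on id=7 -> c33 (id 7, reply_to=3, level 2).
Iteration 3: join on id=3 -> c20 (id 3, reply_to=1, level 3).
Iteration 4: join on id=1 -> c12 (id 1, reply_to=NULL, level 4).
Iteration 5: reply_to is NULL; no match; recursion stops.
SUM(level) = 0 + 1 + 2 + 3 + 4 = 10.

10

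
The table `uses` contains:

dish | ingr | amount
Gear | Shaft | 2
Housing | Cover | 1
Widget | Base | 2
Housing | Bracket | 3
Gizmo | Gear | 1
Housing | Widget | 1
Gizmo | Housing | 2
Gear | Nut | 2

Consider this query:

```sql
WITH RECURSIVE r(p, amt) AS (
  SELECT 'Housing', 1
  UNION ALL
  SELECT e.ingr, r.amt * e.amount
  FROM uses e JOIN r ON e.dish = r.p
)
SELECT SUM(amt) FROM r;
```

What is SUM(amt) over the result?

8

Base: (Housing, amt=1).
Iteration 1: components of {Housing} -> Bracket = 1*3 = 3, Cover = 1*1 = 1, Widget = 1*1 = 1.
Iteration 2: components of {Bracket,Cover,Widget} -> Base = 1*2 = 2.
Iteration 3: no further components; recursion stops.
SUM(amt) = 1 + 1 + 3 + 1 + 2 = 8.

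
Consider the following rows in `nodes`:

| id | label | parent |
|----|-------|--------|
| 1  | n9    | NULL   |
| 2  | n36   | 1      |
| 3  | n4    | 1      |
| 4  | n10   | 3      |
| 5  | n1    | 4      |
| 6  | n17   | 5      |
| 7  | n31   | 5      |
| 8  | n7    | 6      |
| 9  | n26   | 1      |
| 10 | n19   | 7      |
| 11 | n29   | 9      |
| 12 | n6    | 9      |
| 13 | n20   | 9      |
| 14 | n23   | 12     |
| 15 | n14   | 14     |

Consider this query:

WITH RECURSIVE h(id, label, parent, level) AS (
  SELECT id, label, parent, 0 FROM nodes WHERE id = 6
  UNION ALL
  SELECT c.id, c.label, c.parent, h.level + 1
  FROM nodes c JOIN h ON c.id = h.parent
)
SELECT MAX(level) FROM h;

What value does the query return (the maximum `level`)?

Base: id=6 (n17), parent=5, level 0.
Iteration 1: join on id=5 -> n1 (id 5, parent=4, level 1).
Iteration 2: join on id=4 -> n10 (id 4, parent=3, level 2).
Iteration 3: join on id=3 -> n4 (id 3, parent=1, level 3).
Iteration 4: join on id=1 -> n9 (id 1, parent=NULL, level 4).
Iteration 5: parent is NULL; no match; recursion stops.
level values: 0, 1, 2, 3, 4; the maximum is 4.

4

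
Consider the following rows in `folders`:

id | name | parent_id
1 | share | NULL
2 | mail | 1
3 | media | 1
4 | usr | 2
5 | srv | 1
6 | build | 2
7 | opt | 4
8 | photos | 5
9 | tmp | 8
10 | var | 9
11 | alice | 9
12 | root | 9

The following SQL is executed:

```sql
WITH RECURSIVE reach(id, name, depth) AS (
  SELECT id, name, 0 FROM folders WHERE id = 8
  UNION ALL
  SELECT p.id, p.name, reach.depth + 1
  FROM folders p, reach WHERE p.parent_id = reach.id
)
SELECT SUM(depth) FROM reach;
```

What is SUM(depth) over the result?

7

Base: id=8 (photos) at depth 0.
Iteration 1: rows with parent_id in {8} -> tmp (id 9, depth 1).
Iteration 2: rows with parent_id in {9} -> var (id 10, depth 2), alice (id 11, depth 2), root (id 12, depth 2).
Iteration 3: no rows with parent_id in {10,11,12}; recursion stops.
SUM(depth) = 0 + 1 + 2 + 2 + 2 = 7.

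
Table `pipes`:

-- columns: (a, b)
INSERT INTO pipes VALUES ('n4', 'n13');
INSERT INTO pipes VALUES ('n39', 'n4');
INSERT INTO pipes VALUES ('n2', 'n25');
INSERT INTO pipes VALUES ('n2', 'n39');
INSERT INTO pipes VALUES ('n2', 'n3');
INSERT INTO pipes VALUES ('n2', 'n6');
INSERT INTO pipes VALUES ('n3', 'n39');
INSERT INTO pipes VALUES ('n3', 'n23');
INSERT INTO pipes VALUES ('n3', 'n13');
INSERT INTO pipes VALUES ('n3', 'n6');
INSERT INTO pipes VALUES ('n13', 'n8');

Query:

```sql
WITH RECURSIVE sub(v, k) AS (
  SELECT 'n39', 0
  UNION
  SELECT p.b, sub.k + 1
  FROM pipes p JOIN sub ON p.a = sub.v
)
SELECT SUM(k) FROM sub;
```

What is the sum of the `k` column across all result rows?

6

Base: (n39, k=0).
Iteration 1: edges from {n39} -> (n4, k=1).
Iteration 2: edges from {n4} -> (n13, k=2).
Iteration 3: edges from {n13} -> (n8, k=3).
Iteration 4: no outgoing edges from {n8}; recursion stops.
SUM(k) = 0 + 1 + 2 + 3 = 6.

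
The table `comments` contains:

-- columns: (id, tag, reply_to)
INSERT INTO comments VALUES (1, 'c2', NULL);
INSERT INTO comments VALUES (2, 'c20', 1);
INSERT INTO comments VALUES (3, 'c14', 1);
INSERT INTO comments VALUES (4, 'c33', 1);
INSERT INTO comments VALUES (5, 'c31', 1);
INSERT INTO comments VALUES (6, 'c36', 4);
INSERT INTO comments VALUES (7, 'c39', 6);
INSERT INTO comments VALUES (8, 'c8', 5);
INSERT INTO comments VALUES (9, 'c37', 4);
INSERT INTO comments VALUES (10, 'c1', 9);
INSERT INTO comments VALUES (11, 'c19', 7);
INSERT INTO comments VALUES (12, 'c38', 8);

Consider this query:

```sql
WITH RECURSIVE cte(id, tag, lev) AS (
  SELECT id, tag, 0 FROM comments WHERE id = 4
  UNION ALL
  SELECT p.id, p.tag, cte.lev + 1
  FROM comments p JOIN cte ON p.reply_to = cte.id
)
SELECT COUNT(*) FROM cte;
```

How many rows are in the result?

Base: id=4 (c33) at lev 0.
Iteration 1: rows with reply_to in {4} -> c36 (id 6, lev 1), c37 (id 9, lev 1).
Iteration 2: rows with reply_to in {6,9} -> c39 (id 7, lev 2), c1 (id 10, lev 2).
Iteration 3: rows with reply_to in {7,10} -> c19 (id 11, lev 3).
Iteration 4: no rows with reply_to in {11}; recursion stops.
Total rows emitted: 6.

6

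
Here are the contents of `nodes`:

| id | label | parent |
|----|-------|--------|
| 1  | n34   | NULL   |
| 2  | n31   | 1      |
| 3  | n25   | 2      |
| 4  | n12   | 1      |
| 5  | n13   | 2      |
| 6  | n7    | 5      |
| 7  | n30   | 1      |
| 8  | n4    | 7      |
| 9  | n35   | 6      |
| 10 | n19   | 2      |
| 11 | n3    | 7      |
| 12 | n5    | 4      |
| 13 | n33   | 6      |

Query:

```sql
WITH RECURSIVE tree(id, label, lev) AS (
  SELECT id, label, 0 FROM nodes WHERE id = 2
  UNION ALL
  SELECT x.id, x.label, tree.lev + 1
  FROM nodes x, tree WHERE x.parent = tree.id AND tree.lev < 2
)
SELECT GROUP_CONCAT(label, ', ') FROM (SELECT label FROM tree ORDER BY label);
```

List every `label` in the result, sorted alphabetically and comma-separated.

Base: id=2 (n31) at lev 0.
Iteration 1: rows with parent in {2} -> n25 (id 3, lev 1), n13 (id 5, lev 1), n19 (id 10, lev 1).
Iteration 2: rows with parent in {3,5,10} -> n7 (id 6, lev 2).
Iteration 3: lev < 2 fails for all current rows; recursion stops.

n13, n19, n25, n31, n7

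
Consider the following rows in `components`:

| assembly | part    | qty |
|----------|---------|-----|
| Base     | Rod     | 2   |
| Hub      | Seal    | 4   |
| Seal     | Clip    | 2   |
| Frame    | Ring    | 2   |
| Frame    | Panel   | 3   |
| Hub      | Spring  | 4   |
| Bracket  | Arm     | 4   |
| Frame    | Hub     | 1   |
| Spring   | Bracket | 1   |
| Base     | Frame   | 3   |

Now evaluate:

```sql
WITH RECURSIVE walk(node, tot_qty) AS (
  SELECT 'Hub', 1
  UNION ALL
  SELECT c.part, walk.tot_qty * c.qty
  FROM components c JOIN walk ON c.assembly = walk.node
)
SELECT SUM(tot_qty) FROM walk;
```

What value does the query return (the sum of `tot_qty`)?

37

Base: (Hub, tot_qty=1).
Iteration 1: components of {Hub} -> Seal = 1*4 = 4, Spring = 1*4 = 4.
Iteration 2: components of {Seal,Spring} -> Bracket = 4*1 = 4, Clip = 4*2 = 8.
Iteration 3: components of {Bracket,Clip} -> Arm = 4*4 = 16.
Iteration 4: no further components; recursion stops.
SUM(tot_qty) = 1 + 4 + 4 + 4 + 8 + 16 = 37.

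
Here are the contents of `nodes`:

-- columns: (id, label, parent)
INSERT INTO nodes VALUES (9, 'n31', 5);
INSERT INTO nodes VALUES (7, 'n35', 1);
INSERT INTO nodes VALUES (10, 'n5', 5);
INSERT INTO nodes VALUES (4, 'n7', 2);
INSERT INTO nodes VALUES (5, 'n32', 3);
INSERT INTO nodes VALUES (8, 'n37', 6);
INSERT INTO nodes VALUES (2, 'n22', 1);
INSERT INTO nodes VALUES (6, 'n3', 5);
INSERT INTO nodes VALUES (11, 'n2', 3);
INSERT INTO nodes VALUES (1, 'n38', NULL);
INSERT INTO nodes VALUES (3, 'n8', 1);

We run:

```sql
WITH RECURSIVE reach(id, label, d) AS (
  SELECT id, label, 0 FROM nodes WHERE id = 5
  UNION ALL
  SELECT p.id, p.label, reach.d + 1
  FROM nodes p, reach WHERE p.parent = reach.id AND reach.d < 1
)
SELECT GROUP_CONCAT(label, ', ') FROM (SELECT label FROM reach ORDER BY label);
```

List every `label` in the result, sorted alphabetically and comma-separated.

n3, n31, n32, n5

Base: id=5 (n32) at d 0.
Iteration 1: rows with parent in {5} -> n3 (id 6, d 1), n31 (id 9, d 1), n5 (id 10, d 1).
Iteration 2: d < 1 fails for all current rows; recursion stops.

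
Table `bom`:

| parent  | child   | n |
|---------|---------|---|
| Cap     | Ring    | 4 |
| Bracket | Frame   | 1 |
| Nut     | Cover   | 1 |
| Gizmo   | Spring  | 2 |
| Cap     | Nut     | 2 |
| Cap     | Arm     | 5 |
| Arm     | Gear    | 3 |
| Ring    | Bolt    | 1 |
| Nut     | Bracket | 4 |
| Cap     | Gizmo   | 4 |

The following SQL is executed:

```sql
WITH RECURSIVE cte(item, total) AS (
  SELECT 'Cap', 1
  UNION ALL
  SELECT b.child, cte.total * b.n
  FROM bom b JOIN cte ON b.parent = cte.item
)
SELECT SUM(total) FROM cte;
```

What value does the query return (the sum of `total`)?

61

Base: (Cap, total=1).
Iteration 1: components of {Cap} -> Arm = 1*5 = 5, Gizmo = 1*4 = 4, Nut = 1*2 = 2, Ring = 1*4 = 4.
Iteration 2: components of {Arm,Gizmo,Nut,Ring} -> Bolt = 4*1 = 4, Bracket = 2*4 = 8, Cover = 2*1 = 2, Gear = 5*3 = 15, Spring = 4*2 = 8.
Iteration 3: components of {Bolt,Bracket,Cover,Gear,Spring} -> Frame = 8*1 = 8.
Iteration 4: no further components; recursion stops.
SUM(total) = 1 + 4 + 4 + 5 + 2 + 8 + 4 + 15 + 2 + 8 + 8 = 61.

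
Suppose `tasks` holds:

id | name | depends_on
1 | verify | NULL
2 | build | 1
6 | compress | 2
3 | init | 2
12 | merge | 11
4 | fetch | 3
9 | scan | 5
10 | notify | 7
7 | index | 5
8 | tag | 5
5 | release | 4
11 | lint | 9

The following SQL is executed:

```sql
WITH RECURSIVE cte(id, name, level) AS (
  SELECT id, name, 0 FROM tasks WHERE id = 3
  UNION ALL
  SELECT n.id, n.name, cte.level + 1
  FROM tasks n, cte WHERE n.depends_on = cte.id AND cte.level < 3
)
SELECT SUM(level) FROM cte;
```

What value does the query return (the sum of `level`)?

12

Base: id=3 (init) at level 0.
Iteration 1: rows with depends_on in {3} -> fetch (id 4, level 1).
Iteration 2: rows with depends_on in {4} -> release (id 5, level 2).
Iteration 3: rows with depends_on in {5} -> index (id 7, level 3), tag (id 8, level 3), scan (id 9, level 3).
Iteration 4: level < 3 fails for all current rows; recursion stops.
SUM(level) = 0 + 1 + 2 + 3 + 3 + 3 = 12.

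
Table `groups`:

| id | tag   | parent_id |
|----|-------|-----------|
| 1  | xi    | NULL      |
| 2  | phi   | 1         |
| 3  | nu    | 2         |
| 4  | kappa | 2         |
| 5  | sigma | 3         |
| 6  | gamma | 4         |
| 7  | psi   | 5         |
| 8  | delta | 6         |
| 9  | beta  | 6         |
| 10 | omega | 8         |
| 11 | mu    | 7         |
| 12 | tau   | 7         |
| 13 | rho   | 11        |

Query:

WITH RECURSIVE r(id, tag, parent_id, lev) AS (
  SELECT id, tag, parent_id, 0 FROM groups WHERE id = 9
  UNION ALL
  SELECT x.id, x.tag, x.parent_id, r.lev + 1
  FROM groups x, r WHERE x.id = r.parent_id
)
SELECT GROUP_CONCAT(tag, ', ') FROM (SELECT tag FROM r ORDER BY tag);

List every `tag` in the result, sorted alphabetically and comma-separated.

Base: id=9 (beta), parent_id=6, lev 0.
Iteration 1: join on id=6 -> gamma (id 6, parent_id=4, lev 1).
Iteration 2: join on id=4 -> kappa (id 4, parent_id=2, lev 2).
Iteration 3: join on id=2 -> phi (id 2, parent_id=1, lev 3).
Iteration 4: join on id=1 -> xi (id 1, parent_id=NULL, lev 4).
Iteration 5: parent_id is NULL; no match; recursion stops.

beta, gamma, kappa, phi, xi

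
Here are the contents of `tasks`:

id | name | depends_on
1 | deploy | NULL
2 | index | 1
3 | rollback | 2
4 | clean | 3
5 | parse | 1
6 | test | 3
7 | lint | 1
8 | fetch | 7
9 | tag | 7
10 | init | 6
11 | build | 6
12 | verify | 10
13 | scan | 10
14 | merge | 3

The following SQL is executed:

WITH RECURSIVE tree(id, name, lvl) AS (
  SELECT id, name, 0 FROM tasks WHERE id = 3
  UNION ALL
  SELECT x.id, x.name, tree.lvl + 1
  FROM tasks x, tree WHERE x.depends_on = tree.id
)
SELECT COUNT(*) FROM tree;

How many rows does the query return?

Base: id=3 (rollback) at lvl 0.
Iteration 1: rows with depends_on in {3} -> clean (id 4, lvl 1), test (id 6, lvl 1), merge (id 14, lvl 1).
Iteration 2: rows with depends_on in {4,6,14} -> init (id 10, lvl 2), build (id 11, lvl 2).
Iteration 3: rows with depends_on in {10,11} -> verify (id 12, lvl 3), scan (id 13, lvl 3).
Iteration 4: no rows with depends_on in {12,13}; recursion stops.
Total rows emitted: 8.

8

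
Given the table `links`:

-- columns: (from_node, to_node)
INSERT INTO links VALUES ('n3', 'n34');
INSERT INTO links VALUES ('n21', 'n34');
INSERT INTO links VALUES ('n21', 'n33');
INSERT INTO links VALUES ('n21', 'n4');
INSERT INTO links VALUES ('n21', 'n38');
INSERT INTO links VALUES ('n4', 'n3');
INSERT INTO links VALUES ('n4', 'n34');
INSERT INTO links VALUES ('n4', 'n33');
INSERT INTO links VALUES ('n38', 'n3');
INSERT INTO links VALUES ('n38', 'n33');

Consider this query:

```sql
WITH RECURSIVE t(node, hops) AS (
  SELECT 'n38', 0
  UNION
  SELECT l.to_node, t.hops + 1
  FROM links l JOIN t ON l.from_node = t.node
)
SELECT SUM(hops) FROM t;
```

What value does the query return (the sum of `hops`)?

Base: (n38, hops=0).
Iteration 1: edges from {n38} -> (n3, hops=1), (n33, hops=1).
Iteration 2: edges from {n3,n33} -> (n34, hops=2).
Iteration 3: no outgoing edges from {n34}; recursion stops.
SUM(hops) = 0 + 1 + 1 + 2 = 4.

4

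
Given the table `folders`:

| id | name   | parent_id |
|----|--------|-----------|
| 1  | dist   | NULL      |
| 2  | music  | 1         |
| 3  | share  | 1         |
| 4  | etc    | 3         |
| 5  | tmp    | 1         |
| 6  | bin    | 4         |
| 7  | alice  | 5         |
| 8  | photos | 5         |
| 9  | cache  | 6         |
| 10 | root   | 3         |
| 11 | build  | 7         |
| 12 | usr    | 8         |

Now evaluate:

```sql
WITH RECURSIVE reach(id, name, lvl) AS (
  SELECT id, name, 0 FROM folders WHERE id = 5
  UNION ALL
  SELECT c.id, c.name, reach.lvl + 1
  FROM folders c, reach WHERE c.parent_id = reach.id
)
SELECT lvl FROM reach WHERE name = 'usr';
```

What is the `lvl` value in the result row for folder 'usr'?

2

Base: id=5 (tmp) at lvl 0.
Iteration 1: rows with parent_id in {5} -> alice (id 7, lvl 1), photos (id 8, lvl 1).
Iteration 2: rows with parent_id in {7,8} -> build (id 11, lvl 2), usr (id 12, lvl 2).
Iteration 3: no rows with parent_id in {11,12}; recursion stops.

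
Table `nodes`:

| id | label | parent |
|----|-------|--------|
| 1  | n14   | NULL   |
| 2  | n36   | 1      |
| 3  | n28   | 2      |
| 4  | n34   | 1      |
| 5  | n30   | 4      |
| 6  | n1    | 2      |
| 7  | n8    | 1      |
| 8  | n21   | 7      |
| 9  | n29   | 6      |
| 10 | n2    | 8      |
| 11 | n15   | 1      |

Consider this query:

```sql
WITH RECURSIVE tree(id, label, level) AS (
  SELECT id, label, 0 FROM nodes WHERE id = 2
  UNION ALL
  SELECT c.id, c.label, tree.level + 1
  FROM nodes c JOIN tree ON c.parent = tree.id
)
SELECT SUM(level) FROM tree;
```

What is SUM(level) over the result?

Base: id=2 (n36) at level 0.
Iteration 1: rows with parent in {2} -> n28 (id 3, level 1), n1 (id 6, level 1).
Iteration 2: rows with parent in {3,6} -> n29 (id 9, level 2).
Iteration 3: no rows with parent in {9}; recursion stops.
SUM(level) = 0 + 1 + 1 + 2 = 4.

4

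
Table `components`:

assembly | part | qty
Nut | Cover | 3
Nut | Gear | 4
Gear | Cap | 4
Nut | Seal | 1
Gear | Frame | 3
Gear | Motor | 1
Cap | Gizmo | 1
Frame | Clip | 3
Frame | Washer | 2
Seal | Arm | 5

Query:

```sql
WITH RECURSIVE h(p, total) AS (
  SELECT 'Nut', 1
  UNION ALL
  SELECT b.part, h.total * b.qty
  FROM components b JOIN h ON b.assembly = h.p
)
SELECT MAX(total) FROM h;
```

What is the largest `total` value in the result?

Base: (Nut, total=1).
Iteration 1: components of {Nut} -> Cover = 1*3 = 3, Gear = 1*4 = 4, Seal = 1*1 = 1.
Iteration 2: components of {Cover,Gear,Seal} -> Arm = 1*5 = 5, Cap = 4*4 = 16, Frame = 4*3 = 12, Motor = 4*1 = 4.
Iteration 3: components of {Arm,Cap,Frame,Motor} -> Clip = 12*3 = 36, Gizmo = 16*1 = 16, Washer = 12*2 = 24.
Iteration 4: no further components; recursion stops.
total values: 1, 3, 4, 1, 16, 12, 4, 5, 16, 36, 24; the maximum is 36.

36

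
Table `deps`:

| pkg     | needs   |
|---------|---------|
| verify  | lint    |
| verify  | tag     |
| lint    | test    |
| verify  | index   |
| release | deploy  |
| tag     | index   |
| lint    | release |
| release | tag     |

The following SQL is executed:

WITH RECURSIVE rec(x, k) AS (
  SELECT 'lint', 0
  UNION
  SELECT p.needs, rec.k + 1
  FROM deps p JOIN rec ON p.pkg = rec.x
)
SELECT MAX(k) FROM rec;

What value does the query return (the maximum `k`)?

3

Base: (lint, k=0).
Iteration 1: edges from {lint} -> (release, k=1), (test, k=1).
Iteration 2: edges from {release,test} -> (deploy, k=2), (tag, k=2).
Iteration 3: edges from {deploy,tag} -> (index, k=3).
Iteration 4: no outgoing edges from {index}; recursion stops.
k values: 0, 1, 1, 2, 2, 3; the maximum is 3.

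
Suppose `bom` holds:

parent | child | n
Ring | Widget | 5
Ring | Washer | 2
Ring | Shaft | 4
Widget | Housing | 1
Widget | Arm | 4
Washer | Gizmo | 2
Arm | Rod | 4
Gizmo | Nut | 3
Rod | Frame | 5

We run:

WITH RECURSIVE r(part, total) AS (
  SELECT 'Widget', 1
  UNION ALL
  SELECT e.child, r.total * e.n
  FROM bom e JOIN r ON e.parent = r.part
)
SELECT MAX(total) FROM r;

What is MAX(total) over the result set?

80

Base: (Widget, total=1).
Iteration 1: components of {Widget} -> Arm = 1*4 = 4, Housing = 1*1 = 1.
Iteration 2: components of {Arm,Housing} -> Rod = 4*4 = 16.
Iteration 3: components of {Rod} -> Frame = 16*5 = 80.
Iteration 4: no further components; recursion stops.
total values: 1, 1, 4, 16, 80; the maximum is 80.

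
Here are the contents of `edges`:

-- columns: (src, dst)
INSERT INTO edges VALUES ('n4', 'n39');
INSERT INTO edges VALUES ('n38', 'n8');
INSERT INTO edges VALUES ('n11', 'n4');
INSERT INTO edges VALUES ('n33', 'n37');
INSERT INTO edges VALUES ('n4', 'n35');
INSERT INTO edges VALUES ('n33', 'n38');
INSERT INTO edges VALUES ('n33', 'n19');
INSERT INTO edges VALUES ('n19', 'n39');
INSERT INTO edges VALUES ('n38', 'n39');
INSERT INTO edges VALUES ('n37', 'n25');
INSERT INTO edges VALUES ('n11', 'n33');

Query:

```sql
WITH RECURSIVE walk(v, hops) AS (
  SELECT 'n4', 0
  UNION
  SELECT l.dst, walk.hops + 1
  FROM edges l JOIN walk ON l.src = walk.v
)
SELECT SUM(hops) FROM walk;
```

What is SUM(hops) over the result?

2

Base: (n4, hops=0).
Iteration 1: edges from {n4} -> (n35, hops=1), (n39, hops=1).
Iteration 2: no outgoing edges from {n35,n39}; recursion stops.
SUM(hops) = 0 + 1 + 1 = 2.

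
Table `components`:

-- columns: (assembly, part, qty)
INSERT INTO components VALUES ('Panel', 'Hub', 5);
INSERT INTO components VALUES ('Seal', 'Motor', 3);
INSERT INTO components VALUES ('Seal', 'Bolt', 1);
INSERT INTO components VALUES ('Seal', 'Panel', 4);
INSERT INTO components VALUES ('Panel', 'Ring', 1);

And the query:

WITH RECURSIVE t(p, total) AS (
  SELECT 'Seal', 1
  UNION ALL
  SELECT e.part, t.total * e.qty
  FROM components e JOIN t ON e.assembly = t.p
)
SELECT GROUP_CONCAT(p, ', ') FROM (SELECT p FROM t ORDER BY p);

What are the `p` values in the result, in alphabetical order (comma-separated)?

Base: (Seal, total=1).
Iteration 1: components of {Seal} -> Bolt = 1*1 = 1, Motor = 1*3 = 3, Panel = 1*4 = 4.
Iteration 2: components of {Bolt,Motor,Panel} -> Hub = 4*5 = 20, Ring = 4*1 = 4.
Iteration 3: no further components; recursion stops.

Bolt, Hub, Motor, Panel, Ring, Seal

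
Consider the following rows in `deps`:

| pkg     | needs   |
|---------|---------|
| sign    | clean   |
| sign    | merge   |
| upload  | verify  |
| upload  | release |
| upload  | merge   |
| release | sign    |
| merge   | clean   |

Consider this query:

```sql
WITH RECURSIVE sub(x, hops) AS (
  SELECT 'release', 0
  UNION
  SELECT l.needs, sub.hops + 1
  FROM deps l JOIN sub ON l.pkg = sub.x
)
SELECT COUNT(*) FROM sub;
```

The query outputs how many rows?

5

Base: (release, hops=0).
Iteration 1: edges from {release} -> (sign, hops=1).
Iteration 2: edges from {sign} -> (clean, hops=2), (merge, hops=2).
Iteration 3: edges from {clean,merge} -> (clean, hops=3).
Iteration 4: no outgoing edges from {clean}; recursion stops.
Total rows emitted: 5.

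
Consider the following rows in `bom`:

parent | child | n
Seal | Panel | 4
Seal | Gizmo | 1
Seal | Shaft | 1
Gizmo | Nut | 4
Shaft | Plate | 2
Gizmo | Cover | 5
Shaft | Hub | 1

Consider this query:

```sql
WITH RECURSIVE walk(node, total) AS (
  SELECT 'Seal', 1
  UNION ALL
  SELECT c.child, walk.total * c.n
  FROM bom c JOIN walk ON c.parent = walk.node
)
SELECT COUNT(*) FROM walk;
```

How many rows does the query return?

8

Base: (Seal, total=1).
Iteration 1: components of {Seal} -> Gizmo = 1*1 = 1, Panel = 1*4 = 4, Shaft = 1*1 = 1.
Iteration 2: components of {Gizmo,Panel,Shaft} -> Cover = 1*5 = 5, Hub = 1*1 = 1, Nut = 1*4 = 4, Plate = 1*2 = 2.
Iteration 3: no further components; recursion stops.
Total rows emitted: 8.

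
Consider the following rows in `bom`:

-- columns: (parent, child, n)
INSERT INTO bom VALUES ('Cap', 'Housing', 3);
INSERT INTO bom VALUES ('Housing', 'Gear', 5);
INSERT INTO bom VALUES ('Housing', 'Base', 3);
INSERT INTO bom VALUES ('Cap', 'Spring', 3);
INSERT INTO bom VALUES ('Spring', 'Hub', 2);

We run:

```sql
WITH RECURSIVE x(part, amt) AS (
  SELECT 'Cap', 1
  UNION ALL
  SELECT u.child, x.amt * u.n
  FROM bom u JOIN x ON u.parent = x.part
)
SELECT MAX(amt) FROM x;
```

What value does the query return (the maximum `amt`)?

Base: (Cap, amt=1).
Iteration 1: components of {Cap} -> Housing = 1*3 = 3, Spring = 1*3 = 3.
Iteration 2: components of {Housing,Spring} -> Base = 3*3 = 9, Gear = 3*5 = 15, Hub = 3*2 = 6.
Iteration 3: no further components; recursion stops.
amt values: 1, 3, 3, 15, 9, 6; the maximum is 15.

15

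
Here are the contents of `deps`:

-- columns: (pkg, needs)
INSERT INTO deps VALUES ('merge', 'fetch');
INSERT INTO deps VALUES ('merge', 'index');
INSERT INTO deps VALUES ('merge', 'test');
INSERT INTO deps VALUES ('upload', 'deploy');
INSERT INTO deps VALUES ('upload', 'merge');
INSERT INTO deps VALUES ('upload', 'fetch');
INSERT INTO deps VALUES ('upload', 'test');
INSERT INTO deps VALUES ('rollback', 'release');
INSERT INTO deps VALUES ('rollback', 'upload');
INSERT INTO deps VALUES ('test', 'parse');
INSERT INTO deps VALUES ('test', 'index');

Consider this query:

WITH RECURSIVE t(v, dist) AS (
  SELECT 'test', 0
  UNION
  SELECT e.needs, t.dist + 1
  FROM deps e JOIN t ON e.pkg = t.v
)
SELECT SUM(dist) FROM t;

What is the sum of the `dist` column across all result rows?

Base: (test, dist=0).
Iteration 1: edges from {test} -> (index, dist=1), (parse, dist=1).
Iteration 2: no outgoing edges from {index,parse}; recursion stops.
SUM(dist) = 0 + 1 + 1 = 2.

2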